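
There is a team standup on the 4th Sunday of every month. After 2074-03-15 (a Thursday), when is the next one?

2074-03-25

March 2074 starts on a Thursday; its first Sunday is the 4th, so the 4th Sunday is the 25th — 2074-03-25.
2074-03-25 is after 2074-03-15, so that is the next one.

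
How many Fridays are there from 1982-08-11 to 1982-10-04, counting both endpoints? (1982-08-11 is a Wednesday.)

1982-08-11 is a Wednesday; the first Friday on or after it is 1982-08-13 (2 days later).
From 1982-08-13 to 1982-10-04: 18 + 30 + 4 = 52 days (rest of August, September, October).
52 ÷ 7 = 7 full weeks with remainder 3, so 7 more Fridays after the first → 8.

8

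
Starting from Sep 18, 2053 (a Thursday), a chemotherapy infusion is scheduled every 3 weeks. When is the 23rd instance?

The 23rd occurrence is 22 intervals after the first: 22 × 21 = 462 days after Sep 18, 2053.
Sep has 30 days — 12 days to the end of Sep leaves 450.
From end of Sep to end of 2053 is 92 days (358 left).
Jan has 31 days (327 left).
Feb has 28 days (299 left).
Mar has 31 days (268 left).
Apr has 30 days (238 left).
May has 31 days (207 left).
Jun has 30 days (177 left).
Jul has 31 days (146 left).
Aug has 31 days (115 left).
Sep has 30 days (85 left).
Oct has 31 days (54 left).
Nov has 30 days (24 left).
24 days into Dec → Dec 24, 2054.

Dec 24, 2054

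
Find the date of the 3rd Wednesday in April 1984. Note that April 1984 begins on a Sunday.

April 1984 begins on a Sunday, so the first Wednesday is April 4 (3 days later).
The 3rd Wednesday is 2 weeks later: 4 + 14 = 18.

April 18, 1984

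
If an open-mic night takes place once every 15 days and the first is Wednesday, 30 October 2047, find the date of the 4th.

14 December 2047

The 4th occurrence is 3 intervals after the first: 3 × 15 = 45 days after 30 October 2047.
October has 31 days — 1 day to the end of October leaves 44.
November has 30 days (14 left).
14 days into December → 14 December 2047.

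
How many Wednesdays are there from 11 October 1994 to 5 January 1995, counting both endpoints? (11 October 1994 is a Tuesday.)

13

11 October 1994 is a Tuesday; the first Wednesday on or after it is 12 October 1994 (1 day later).
From 12 October 1994 to 5 January 1995: 19 + 30 + 31 + 5 = 85 days (rest of October, November, December, January).
85 ÷ 7 = 12 full weeks with remainder 1, so 12 more Wednesdays after the first → 13.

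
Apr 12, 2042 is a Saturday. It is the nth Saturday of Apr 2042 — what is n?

Day 12 falls in week ⌈12/7⌉ of the month.
Days 1–7 hold the 1st Saturday, 8–14 the 2nd, 15–21 the 3rd, 22–28 the 4th, 29–31 the 5th.
12 is in the range for the 2nd.

2nd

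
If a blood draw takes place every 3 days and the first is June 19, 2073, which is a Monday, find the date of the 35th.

The 35th occurrence is 34 intervals after the first: 34 × 3 = 102 days after June 19, 2073.
June has 30 days — 11 days to the end of June leaves 91.
July has 31 days (60 left).
August has 31 days (29 left).
29 days into September → September 29, 2073.

September 29, 2073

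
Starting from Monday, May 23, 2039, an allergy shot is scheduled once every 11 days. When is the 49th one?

The 49th occurrence is 48 intervals after the first: 48 × 11 = 528 days after May 23, 2039.
May has 31 days — 8 days to the end of May leaves 520.
From end of May to end of 2039 is 214 days (306 left).
January has 31 days (275 left).
February has 29 days (246 left).
March has 31 days (215 left).
April has 30 days (185 left).
May has 31 days (154 left).
June has 30 days (124 left).
July has 31 days (93 left).
August has 31 days (62 left).
September has 30 days (32 left).
October has 31 days (1 left).
1 day into November → November 1, 2040.

November 1, 2040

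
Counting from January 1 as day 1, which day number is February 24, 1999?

Days in months before February: 31 = 31.
Plus 24 days into February → day 55.

55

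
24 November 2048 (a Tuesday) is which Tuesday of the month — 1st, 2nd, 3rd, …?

4th

Day 24 falls in week ⌈24/7⌉ of the month.
Days 1–7 hold the 1st Tuesday, 8–14 the 2nd, 15–21 the 3rd, 22–28 the 4th, 29–31 the 5th.
24 is in the range for the 4th.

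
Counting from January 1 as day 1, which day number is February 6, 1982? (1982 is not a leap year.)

Days in months before February: 31 = 31.
Plus 6 days into February → day 37.

37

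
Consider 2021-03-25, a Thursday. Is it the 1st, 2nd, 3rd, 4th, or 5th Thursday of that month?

Day 25 falls in week ⌈25/7⌉ of the month.
Days 1–7 hold the 1st Thursday, 8–14 the 2nd, 15–21 the 3rd, 22–28 the 4th, 29–31 the 5th.
25 is in the range for the 4th.

4th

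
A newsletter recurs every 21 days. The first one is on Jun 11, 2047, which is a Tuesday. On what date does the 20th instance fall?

The 20th occurrence is 19 intervals after the first: 19 × 21 = 399 days after Jun 11, 2047.
Jun has 30 days — 19 days to the end of Jun leaves 380.
Jul has 31 days (349 left).
Aug has 31 days (318 left).
Sep has 30 days (288 left).
Oct has 31 days (257 left).
Nov has 30 days (227 left).
Dec has 31 days (196 left).
Jan has 31 days (165 left).
Feb has 29 days (136 left).
Mar has 31 days (105 left).
Apr has 30 days (75 left).
May has 31 days (44 left).
Jun has 30 days (14 left).
14 days into Jul → Jul 14, 2048.

Jul 14, 2048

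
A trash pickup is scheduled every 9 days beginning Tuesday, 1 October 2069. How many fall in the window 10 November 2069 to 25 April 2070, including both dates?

Occurrences land 9·i days after 1 October 2069 for i = 0, 1, 2, …
10 November 2069 is 40 days after the start; 40 ÷ 9 = 4 remainder 4; since the remainder is 4, round up to i = 5. First occurrence in the window: #6 on 15 November 2069 (5×9 = 45 days in).
25 April 2070 is 206 days after the start; 206 ÷ 9 = 22 remainder 8. Last occurrence in the window: #23 on 17 April 2070.
Occurrences #6 through #23: 18 in total.

18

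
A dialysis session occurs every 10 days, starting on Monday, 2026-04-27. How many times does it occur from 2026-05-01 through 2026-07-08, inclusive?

Occurrences land 10·i days after 2026-04-27 for i = 0, 1, 2, …
2026-05-01 is 4 days after the start; 4 ÷ 10 = 0 remainder 4; since the remainder is 4, round up to i = 1. First occurrence in the window: #2 on 2026-05-07 (1×10 = 10 days in).
2026-07-08 is 72 days after the start; 72 ÷ 10 = 7 remainder 2. Last occurrence in the window: #8 on 2026-07-06.
Occurrences #2 through #8: 7 in total.

7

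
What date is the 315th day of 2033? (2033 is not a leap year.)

January has 31 days (315 − 31 = 284 remain).
February has 28 days (284 − 28 = 256 remain).
March has 31 days (256 − 31 = 225 remain).
April has 30 days (225 − 30 = 195 remain).
May has 31 days (195 − 31 = 164 remain).
June has 30 days (164 − 30 = 134 remain).
July has 31 days (134 − 31 = 103 remain).
August has 31 days (103 − 31 = 72 remain).
September has 30 days (72 − 30 = 42 remain).
October has 31 days (42 − 31 = 11 remain).
11 into November → November 11.

November 11, 2033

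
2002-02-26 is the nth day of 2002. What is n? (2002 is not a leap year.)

Days in months before February: 31 = 31.
Plus 26 days into February → day 57.

57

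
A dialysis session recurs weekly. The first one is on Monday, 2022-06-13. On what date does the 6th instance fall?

The 6th occurrence is 5 intervals after the first: 5 × 7 = 35 days after 2022-06-13.
June has 30 days — 17 days to the end of June leaves 18.
18 days into July → 2022-07-18.

2022-07-18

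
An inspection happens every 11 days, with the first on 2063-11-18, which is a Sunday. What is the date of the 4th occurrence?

The 4th occurrence is 3 intervals after the first: 3 × 11 = 33 days after 2063-11-18.
November has 30 days — 12 days to the end of November leaves 21.
21 days into December → 2063-12-21.

2063-12-21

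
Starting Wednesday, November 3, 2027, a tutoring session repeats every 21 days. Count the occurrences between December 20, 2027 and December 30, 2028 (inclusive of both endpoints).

Occurrences land 21·i days after November 3, 2027 for i = 0, 1, 2, …
December 20, 2027 is 47 days after the start; 47 ÷ 21 = 2 remainder 5; since the remainder is 5, round up to i = 3. First occurrence in the window: #4 on January 5, 2028 (3×21 = 63 days in).
December 30, 2028 is 423 days after the start; 423 ÷ 21 = 20 remainder 3. Last occurrence in the window: #21 on December 27, 2028.
Occurrences #4 through #21: 18 in total.

18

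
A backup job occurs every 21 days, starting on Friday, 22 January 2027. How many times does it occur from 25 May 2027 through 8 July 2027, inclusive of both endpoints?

2

Occurrences land 21·i days after 22 January 2027 for i = 0, 1, 2, …
25 May 2027 is 123 days after the start; 123 ÷ 21 = 5 remainder 18; since the remainder is 18, round up to i = 6. First occurrence in the window: #7 on 28 May 2027 (6×21 = 126 days in).
8 July 2027 is 167 days after the start; 167 ÷ 21 = 7 remainder 20. Last occurrence in the window: #8 on 18 June 2027.
Occurrences #7 through #8: 2 in total.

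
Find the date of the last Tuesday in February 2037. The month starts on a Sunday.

February 2037 begins on a Sunday, so the first Tuesday is February 3 (2 days later).
February 2037 has 28 days. Adding weeks: 3, 10, 17, 24 — the last one ≤ 28 is the 24th.

24 February 2037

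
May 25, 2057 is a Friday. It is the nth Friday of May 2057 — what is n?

Day 25 falls in week ⌈25/7⌉ of the month.
Days 1–7 hold the 1st Friday, 8–14 the 2nd, 15–21 the 3rd, 22–28 the 4th, 29–31 the 5th.
25 is in the range for the 4th.

4th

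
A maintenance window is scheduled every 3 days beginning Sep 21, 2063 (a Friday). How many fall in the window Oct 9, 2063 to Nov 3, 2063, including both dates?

9

Occurrences land 3·i days after Sep 21, 2063 for i = 0, 1, 2, …
Oct 9, 2063 is 18 days after the start; 18 ÷ 3 = 6 remainder 0. First occurrence in the window: #7 on Oct 9, 2063 (6×3 = 18 days in).
Nov 3, 2063 is 43 days after the start; 43 ÷ 3 = 14 remainder 1. Last occurrence in the window: #15 on Nov 2, 2063.
Occurrences #7 through #15: 9 in total.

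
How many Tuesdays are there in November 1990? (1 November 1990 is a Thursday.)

4

1 November 1990 is a Thursday; the first Tuesday on or after it is 6 November 1990 (5 days later).
From 6 November 1990 to 30 November 1990 is 30 − 6 = 24 days.
24 ÷ 7 = 3 full weeks with remainder 3, so 3 more Tuesdays after the first → 4.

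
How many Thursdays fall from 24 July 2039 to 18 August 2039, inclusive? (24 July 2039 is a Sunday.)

24 July 2039 is a Sunday; the first Thursday on or after it is 28 July 2039 (4 days later).
From 28 July 2039 to 18 August 2039: 3 + 18 = 21 days (rest of July, August).
21 ÷ 7 = 3 full weeks with remainder 0, so 3 more Thursdays after the first → 4.

4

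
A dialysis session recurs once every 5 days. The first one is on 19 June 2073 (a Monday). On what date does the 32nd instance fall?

The 32nd occurrence is 31 intervals after the first: 31 × 5 = 155 days after 19 June 2073.
June has 30 days — 11 days to the end of June leaves 144.
July has 31 days (113 left).
August has 31 days (82 left).
September has 30 days (52 left).
October has 31 days (21 left).
21 days into November → 21 November 2073.

21 November 2073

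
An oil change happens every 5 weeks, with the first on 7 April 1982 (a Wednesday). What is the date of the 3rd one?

16 June 1982

The 3rd occurrence is 2 intervals after the first: 2 × 35 = 70 days after 7 April 1982.
April has 30 days — 23 days to the end of April leaves 47.
May has 31 days (16 left).
16 days into June → 16 June 1982.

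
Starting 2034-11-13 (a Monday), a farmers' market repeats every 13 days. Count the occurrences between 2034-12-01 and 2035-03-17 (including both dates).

8

Occurrences land 13·i days after 2034-11-13 for i = 0, 1, 2, …
2034-12-01 is 18 days after the start; 18 ÷ 13 = 1 remainder 5; since the remainder is 5, round up to i = 2. First occurrence in the window: #3 on 2034-12-09 (2×13 = 26 days in).
2035-03-17 is 124 days after the start; 124 ÷ 13 = 9 remainder 7. Last occurrence in the window: #10 on 2035-03-10.
Occurrences #3 through #10: 8 in total.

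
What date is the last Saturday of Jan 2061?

The first Saturday of Jan 2061 is Jan 1.
Jan 2061 has 31 days. Adding weeks: 1, 8, 15, 22, 29 — the last one ≤ 31 is the 29th.

Jan 29, 2061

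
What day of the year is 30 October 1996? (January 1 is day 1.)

304

Days in months before October: 31 + 29 + 31 + 30 + 31 + 30 + 31 + 31 + 30 = 274.
Plus 30 days into October → day 304.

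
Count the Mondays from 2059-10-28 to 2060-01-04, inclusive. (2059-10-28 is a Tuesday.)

2059-10-28 is a Tuesday; the first Monday on or after it is 2059-11-03 (6 days later).
From 2059-11-03 to 2060-01-04: 27 + 31 + 4 = 62 days (rest of November, December, January).
62 ÷ 7 = 8 full weeks with remainder 6, so 8 more Mondays after the first → 9.

9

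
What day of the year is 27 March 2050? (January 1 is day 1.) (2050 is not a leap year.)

86

Days in months before March: 31 + 28 = 59.
Plus 27 days into March → day 86.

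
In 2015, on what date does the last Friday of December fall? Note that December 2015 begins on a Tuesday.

25 December 2015

December 2015 begins on a Tuesday, so the first Friday is December 4 (3 days later).
December 2015 has 31 days. Adding weeks: 4, 11, 18, 25 — the last one ≤ 31 is the 25th.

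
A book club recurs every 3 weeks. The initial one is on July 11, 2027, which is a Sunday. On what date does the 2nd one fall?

August 1, 2027

The 2nd occurrence is 1 interval after the first: 1 × 21 = 21 days after July 11, 2027.
July has 31 days — 20 days to the end of July leaves 1.
1 day into August → August 1, 2027.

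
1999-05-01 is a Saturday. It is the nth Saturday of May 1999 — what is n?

1st

Day 1 falls in week ⌈1/7⌉ of the month.
Days 1–7 hold the 1st Saturday, 8–14 the 2nd, 15–21 the 3rd, 22–28 the 4th, 29–31 the 5th.
1 is in the range for the 1st.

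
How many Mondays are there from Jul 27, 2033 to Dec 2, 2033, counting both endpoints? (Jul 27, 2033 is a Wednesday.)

Jul 27, 2033 is a Wednesday; the first Monday on or after it is Aug 1, 2033 (5 days later).
From Aug 1, 2033 to Dec 2, 2033: 30 + 30 + 31 + 30 + 2 = 123 days (rest of Aug, Sep, Oct, Nov, Dec).
123 ÷ 7 = 17 full weeks with remainder 4, so 17 more Mondays after the first → 18.

18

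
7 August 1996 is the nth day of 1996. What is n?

Days in months before August: 31 + 29 + 31 + 30 + 31 + 30 + 31 = 213.
Plus 7 days into August → day 220.

220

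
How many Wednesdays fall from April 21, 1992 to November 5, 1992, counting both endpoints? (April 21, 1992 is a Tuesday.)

April 21, 1992 is a Tuesday; the first Wednesday on or after it is April 22, 1992 (1 day later).
From April 22, 1992 to November 5, 1992: 8 + 31 + 30 + 31 + 31 + 30 + 31 + 5 = 197 days (rest of April, May, June, July, August, September, October, November).
197 ÷ 7 = 28 full weeks with remainder 1, so 28 more Wednesdays after the first → 29.

29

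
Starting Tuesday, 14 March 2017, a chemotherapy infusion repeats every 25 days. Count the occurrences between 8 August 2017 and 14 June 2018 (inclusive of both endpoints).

Occurrences land 25·i days after 14 March 2017 for i = 0, 1, 2, …
8 August 2017 is 147 days after the start; 147 ÷ 25 = 5 remainder 22; since the remainder is 22, round up to i = 6. First occurrence in the window: #7 on 11 August 2017 (6×25 = 150 days in).
14 June 2018 is 457 days after the start; 457 ÷ 25 = 18 remainder 7. Last occurrence in the window: #19 on 7 June 2018.
Occurrences #7 through #19: 13 in total.

13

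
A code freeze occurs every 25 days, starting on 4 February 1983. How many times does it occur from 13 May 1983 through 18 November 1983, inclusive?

Occurrences land 25·i days after 4 February 1983 for i = 0, 1, 2, …
13 May 1983 is 98 days after the start; 98 ÷ 25 = 3 remainder 23; since the remainder is 23, round up to i = 4. First occurrence in the window: #5 on 15 May 1983 (4×25 = 100 days in).
18 November 1983 is 287 days after the start; 287 ÷ 25 = 11 remainder 12. Last occurrence in the window: #12 on 6 November 1983.
Occurrences #5 through #12: 8 in total.

8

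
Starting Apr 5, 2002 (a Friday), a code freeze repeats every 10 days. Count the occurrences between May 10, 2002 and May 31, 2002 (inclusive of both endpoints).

2

Occurrences land 10·i days after Apr 5, 2002 for i = 0, 1, 2, …
May 10, 2002 is 35 days after the start; 35 ÷ 10 = 3 remainder 5; since the remainder is 5, round up to i = 4. First occurrence in the window: #5 on May 15, 2002 (4×10 = 40 days in).
May 31, 2002 is 56 days after the start; 56 ÷ 10 = 5 remainder 6. Last occurrence in the window: #6 on May 25, 2002.
Occurrences #5 through #6: 2 in total.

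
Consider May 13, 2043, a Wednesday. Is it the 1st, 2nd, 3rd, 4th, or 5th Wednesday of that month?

2nd

Day 13 falls in week ⌈13/7⌉ of the month.
Days 1–7 hold the 1st Wednesday, 8–14 the 2nd, 15–21 the 3rd, 22–28 the 4th, 29–31 the 5th.
13 is in the range for the 2nd.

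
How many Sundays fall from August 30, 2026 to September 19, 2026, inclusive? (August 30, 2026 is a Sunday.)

August 30, 2026 is a Sunday; the first Sunday on or after it is August 30, 2026.
From August 30, 2026 to September 19, 2026: 1 + 19 = 20 days (rest of August, September).
20 ÷ 7 = 2 full weeks with remainder 6, so 2 more Sundays after the first → 3.

3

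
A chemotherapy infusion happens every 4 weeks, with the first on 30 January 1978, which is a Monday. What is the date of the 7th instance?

17 July 1978

The 7th occurrence is 6 intervals after the first: 6 × 28 = 168 days after 30 January 1978.
January has 31 days — 1 day to the end of January leaves 167.
February has 28 days (139 left).
March has 31 days (108 left).
April has 30 days (78 left).
May has 31 days (47 left).
June has 30 days (17 left).
17 days into July → 17 July 1978.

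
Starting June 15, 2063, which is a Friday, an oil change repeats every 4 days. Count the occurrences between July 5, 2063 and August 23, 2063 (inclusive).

Occurrences land 4·i days after June 15, 2063 for i = 0, 1, 2, …
July 5, 2063 is 20 days after the start; 20 ÷ 4 = 5 remainder 0. First occurrence in the window: #6 on July 5, 2063 (5×4 = 20 days in).
August 23, 2063 is 69 days after the start; 69 ÷ 4 = 17 remainder 1. Last occurrence in the window: #18 on August 22, 2063.
Occurrences #6 through #18: 13 in total.

13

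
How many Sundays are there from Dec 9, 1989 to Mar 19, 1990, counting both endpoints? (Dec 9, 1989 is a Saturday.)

Dec 9, 1989 is a Saturday; the first Sunday on or after it is Dec 10, 1989 (1 day later).
From Dec 10, 1989 to Mar 19, 1990: 21 + 31 + 28 + 19 = 99 days (rest of Dec, Jan, Feb, Mar).
99 ÷ 7 = 14 full weeks with remainder 1, so 14 more Sundays after the first → 15.

15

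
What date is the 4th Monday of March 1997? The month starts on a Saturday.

24 March 1997

March 1997 begins on a Saturday, so the first Monday is March 3 (2 days later).
The 4th Monday is 3 weeks later: 3 + 21 = 24.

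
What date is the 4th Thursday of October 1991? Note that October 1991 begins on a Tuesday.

October 24, 1991

October 1991 begins on a Tuesday, so the first Thursday is October 3 (2 days later).
The 4th Thursday is 3 weeks later: 3 + 21 = 24.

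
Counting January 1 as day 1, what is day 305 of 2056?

January has 31 days (305 − 31 = 274 remain).
February has 29 days (274 − 29 = 245 remain).
March has 31 days (245 − 31 = 214 remain).
April has 30 days (214 − 30 = 184 remain).
May has 31 days (184 − 31 = 153 remain).
June has 30 days (153 − 30 = 123 remain).
July has 31 days (123 − 31 = 92 remain).
August has 31 days (92 − 31 = 61 remain).
September has 30 days (61 − 30 = 31 remain).
31 into October → October 31.

2056-10-31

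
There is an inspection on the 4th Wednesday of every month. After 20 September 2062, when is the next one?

September 2062 starts on a Friday; its first Wednesday is the 6th, so the 4th Wednesday is the 27th — 27 September 2062.
27 September 2062 is after 20 September 2062, so that is the next one.

27 September 2062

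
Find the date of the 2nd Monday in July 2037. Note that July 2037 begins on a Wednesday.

July 13, 2037

July 2037 begins on a Wednesday, so the first Monday is July 6 (5 days later).
The 2nd Monday is 1 weeks later: 6 + 7 = 13.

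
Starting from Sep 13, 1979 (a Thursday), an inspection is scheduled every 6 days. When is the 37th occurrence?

The 37th occurrence is 36 intervals after the first: 36 × 6 = 216 days after Sep 13, 1979.
Sep has 30 days — 17 days to the end of Sep leaves 199.
Oct has 31 days (168 left).
Nov has 30 days (138 left).
Dec has 31 days (107 left).
Jan has 31 days (76 left).
Feb has 29 days (47 left).
Mar has 31 days (16 left).
16 days into Apr → Apr 16, 1980.

Apr 16, 1980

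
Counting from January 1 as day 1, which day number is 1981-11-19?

323

Days in months before November: 31 + 28 + 31 + 30 + 31 + 30 + 31 + 31 + 30 + 31 = 304.
Plus 19 days into November → day 323.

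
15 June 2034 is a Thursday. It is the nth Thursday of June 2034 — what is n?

Day 15 falls in week ⌈15/7⌉ of the month.
Days 1–7 hold the 1st Thursday, 8–14 the 2nd, 15–21 the 3rd, 22–28 the 4th, 29–31 the 5th.
15 is in the range for the 3rd.

3rd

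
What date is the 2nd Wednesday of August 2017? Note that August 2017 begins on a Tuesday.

August 2017 begins on a Tuesday, so the first Wednesday is August 2 (1 day later).
The 2nd Wednesday is 1 weeks later: 2 + 7 = 9.

9 August 2017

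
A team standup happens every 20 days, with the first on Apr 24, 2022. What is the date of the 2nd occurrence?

The 2nd occurrence is 1 interval after the first: 1 × 20 = 20 days after Apr 24, 2022.
Apr has 30 days — 6 days to the end of Apr leaves 14.
14 days into May → May 14, 2022.

May 14, 2022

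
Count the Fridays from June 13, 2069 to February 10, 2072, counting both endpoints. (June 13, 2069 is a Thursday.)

June 13, 2069 is a Thursday; the first Friday on or after it is June 14, 2069 (1 day later).
From June 14, 2069 to February 10, 2072: 200 + 365 + 365 + 41 = 971 days (rest of 2069, 2070, 2071, to February 10, 2072 in 2072).
971 ÷ 7 = 138 full weeks with remainder 5, so 138 more Fridays after the first → 139.

139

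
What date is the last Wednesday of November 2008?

2008-11-26

November 2008 begins on a Saturday, so the first Wednesday is November 5 (4 days later).
November 2008 has 30 days. Adding weeks: 5, 12, 19, 26 — the last one ≤ 30 is the 26th.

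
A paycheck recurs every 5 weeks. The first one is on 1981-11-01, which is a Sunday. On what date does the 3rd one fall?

The 3rd occurrence is 2 intervals after the first: 2 × 35 = 70 days after 1981-11-01.
November has 30 days — 29 days to the end of November leaves 41.
December has 31 days (10 left).
10 days into January → 1982-01-10.

1982-01-10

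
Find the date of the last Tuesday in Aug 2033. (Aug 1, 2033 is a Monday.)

Aug 30, 2033

Aug 2033 begins on a Monday, so the first Tuesday is Aug 2 (1 day later).
Aug 2033 has 31 days. Adding weeks: 2, 9, 16, 23, 30 — the last one ≤ 31 is the 30th.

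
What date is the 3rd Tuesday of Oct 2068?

Oct 16, 2068

The first Tuesday of Oct 2068 is Oct 2.
The 3rd Tuesday is 2 weeks later: 2 + 14 = 16.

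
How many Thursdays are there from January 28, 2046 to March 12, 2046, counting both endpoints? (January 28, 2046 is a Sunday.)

6

January 28, 2046 is a Sunday; the first Thursday on or after it is February 1, 2046 (4 days later).
From February 1, 2046 to March 12, 2046: 27 + 12 = 39 days (rest of February, March).
39 ÷ 7 = 5 full weeks with remainder 4, so 5 more Thursdays after the first → 6.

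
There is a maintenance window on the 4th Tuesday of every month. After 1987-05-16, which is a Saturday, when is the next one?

May 1987 starts on a Friday; its first Tuesday is the 5th, so the 4th Tuesday is the 26th — 1987-05-26.
1987-05-26 is after 1987-05-16, so that is the next one.

1987-05-26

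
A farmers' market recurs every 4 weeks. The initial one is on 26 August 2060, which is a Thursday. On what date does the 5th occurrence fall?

16 December 2060

The 5th occurrence is 4 intervals after the first: 4 × 28 = 112 days after 26 August 2060.
August has 31 days — 5 days to the end of August leaves 107.
September has 30 days (77 left).
October has 31 days (46 left).
November has 30 days (16 left).
16 days into December → 16 December 2060.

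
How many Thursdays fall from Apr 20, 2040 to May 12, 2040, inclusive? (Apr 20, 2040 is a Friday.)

3

Apr 20, 2040 is a Friday; the first Thursday on or after it is Apr 26, 2040 (6 days later).
From Apr 26, 2040 to May 12, 2040: 4 + 12 = 16 days (rest of Apr, May).
16 ÷ 7 = 2 full weeks with remainder 2, so 2 more Thursdays after the first → 3.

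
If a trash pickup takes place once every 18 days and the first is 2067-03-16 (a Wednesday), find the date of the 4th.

The 4th occurrence is 3 intervals after the first: 3 × 18 = 54 days after 2067-03-16.
March has 31 days — 15 days to the end of March leaves 39.
April has 30 days (9 left).
9 days into May → 2067-05-09.

2067-05-09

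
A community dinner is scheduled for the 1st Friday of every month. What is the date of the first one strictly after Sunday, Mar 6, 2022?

Mar 2022 starts on a Tuesday, so its 1st Friday is Mar 4, 2022 (3 days in).
That is not after Mar 6, 2022, so look at Apr 2022.
Apr 2022 starts on a Friday, so its 1st Friday is Apr 1, 2022.

Apr 1, 2022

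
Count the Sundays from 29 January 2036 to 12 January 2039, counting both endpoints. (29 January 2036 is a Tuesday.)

154

29 January 2036 is a Tuesday; the first Sunday on or after it is 3 February 2036 (5 days later).
From 3 February 2036 to 12 January 2039: 332 + 365 + 365 + 12 = 1074 days (rest of 2036, 2037, 2038, to 12 January 2039 in 2039).
1074 ÷ 7 = 153 full weeks with remainder 3, so 153 more Sundays after the first → 154.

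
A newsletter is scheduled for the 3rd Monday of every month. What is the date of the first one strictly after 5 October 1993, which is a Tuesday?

18 October 1993

October 1993 starts on a Friday; its first Monday is the 4th, so the 3rd Monday is the 18th — 18 October 1993.
18 October 1993 is after 5 October 1993, so that is the next one.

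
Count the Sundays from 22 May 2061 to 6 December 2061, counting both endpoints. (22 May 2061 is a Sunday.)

22 May 2061 is a Sunday; the first Sunday on or after it is 22 May 2061.
From 22 May 2061 to 6 December 2061: 9 + 30 + 31 + 31 + 30 + 31 + 30 + 6 = 198 days (rest of May, June, July, August, September, October, November, December).
198 ÷ 7 = 28 full weeks with remainder 2, so 28 more Sundays after the first → 29.

29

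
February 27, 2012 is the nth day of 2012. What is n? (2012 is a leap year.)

58

Days in months before February: 31 = 31.
Plus 27 days into February → day 58.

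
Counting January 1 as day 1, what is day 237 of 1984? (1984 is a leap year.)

January has 31 days (237 − 31 = 206 remain).
February has 29 days (206 − 29 = 177 remain).
March has 31 days (177 − 31 = 146 remain).
April has 30 days (146 − 30 = 116 remain).
May has 31 days (116 − 31 = 85 remain).
June has 30 days (85 − 30 = 55 remain).
July has 31 days (55 − 31 = 24 remain).
24 into August → August 24.

24 August 1984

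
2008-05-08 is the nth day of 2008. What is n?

129

Days in months before May: 31 + 29 + 31 + 30 = 121.
Plus 8 days into May → day 129.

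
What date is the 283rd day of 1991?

Oct 10, 1991

Jan has 31 days (283 − 31 = 252 remain).
Feb has 28 days (252 − 28 = 224 remain).
Mar has 31 days (224 − 31 = 193 remain).
Apr has 30 days (193 − 30 = 163 remain).
May has 31 days (163 − 31 = 132 remain).
Jun has 30 days (132 − 30 = 102 remain).
Jul has 31 days (102 − 31 = 71 remain).
Aug has 31 days (71 − 31 = 40 remain).
Sep has 30 days (40 − 30 = 10 remain).
10 into Oct → Oct 10.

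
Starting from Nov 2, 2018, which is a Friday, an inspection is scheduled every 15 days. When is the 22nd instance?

The 22nd occurrence is 21 intervals after the first: 21 × 15 = 315 days after Nov 2, 2018.
Nov has 30 days — 28 days to the end of Nov leaves 287.
Dec has 31 days (256 left).
Jan has 31 days (225 left).
Feb has 28 days (197 left).
Mar has 31 days (166 left).
Apr has 30 days (136 left).
May has 31 days (105 left).
Jun has 30 days (75 left).
Jul has 31 days (44 left).
Aug has 31 days (13 left).
13 days into Sep → Sep 13, 2019.

Sep 13, 2019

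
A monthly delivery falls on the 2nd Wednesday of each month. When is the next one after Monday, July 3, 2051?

July 12, 2051

July 2051 starts on a Saturday; its first Wednesday is the 5th, so the 2nd Wednesday is the 12th — July 12, 2051.
July 12, 2051 is after July 3, 2051, so that is the next one.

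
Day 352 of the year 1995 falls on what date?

1995-12-18

January has 31 days (352 − 31 = 321 remain).
February has 28 days (321 − 28 = 293 remain).
March has 31 days (293 − 31 = 262 remain).
April has 30 days (262 − 30 = 232 remain).
May has 31 days (232 − 31 = 201 remain).
June has 30 days (201 − 30 = 171 remain).
July has 31 days (171 − 31 = 140 remain).
August has 31 days (140 − 31 = 109 remain).
September has 30 days (109 − 30 = 79 remain).
October has 31 days (79 − 31 = 48 remain).
November has 30 days (48 − 30 = 18 remain).
18 into December → December 18.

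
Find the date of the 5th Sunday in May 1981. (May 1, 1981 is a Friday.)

May 1981 begins on a Friday, so the first Sunday is May 3 (2 days later).
The 5th Sunday is 4 weeks later: 3 + 28 = 31.

31 May 1981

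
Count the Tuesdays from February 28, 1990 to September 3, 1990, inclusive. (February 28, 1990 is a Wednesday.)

26

February 28, 1990 is a Wednesday; the first Tuesday on or after it is March 6, 1990 (6 days later).
From March 6, 1990 to September 3, 1990: 25 + 30 + 31 + 30 + 31 + 31 + 3 = 181 days (rest of March, April, May, June, July, August, September).
181 ÷ 7 = 25 full weeks with remainder 6, so 25 more Tuesdays after the first → 26.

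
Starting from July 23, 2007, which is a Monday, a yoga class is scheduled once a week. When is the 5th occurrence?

The 5th occurrence is 4 intervals after the first: 4 × 7 = 28 days after July 23, 2007.
July has 31 days — 8 days to the end of July leaves 20.
20 days into August → August 20, 2007.

August 20, 2007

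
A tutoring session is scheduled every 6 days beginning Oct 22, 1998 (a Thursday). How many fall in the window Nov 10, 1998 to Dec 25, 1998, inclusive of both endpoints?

Occurrences land 6·i days after Oct 22, 1998 for i = 0, 1, 2, …
Nov 10, 1998 is 19 days after the start; 19 ÷ 6 = 3 remainder 1; since the remainder is 1, round up to i = 4. First occurrence in the window: #5 on Nov 15, 1998 (4×6 = 24 days in).
Dec 25, 1998 is 64 days after the start; 64 ÷ 6 = 10 remainder 4. Last occurrence in the window: #11 on Dec 21, 1998.
Occurrences #5 through #11: 7 in total.

7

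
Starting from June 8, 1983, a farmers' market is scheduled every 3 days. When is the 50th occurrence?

November 2, 1983

The 50th occurrence is 49 intervals after the first: 49 × 3 = 147 days after June 8, 1983.
June has 30 days — 22 days to the end of June leaves 125.
July has 31 days (94 left).
August has 31 days (63 left).
September has 30 days (33 left).
October has 31 days (2 left).
2 days into November → November 2, 1983.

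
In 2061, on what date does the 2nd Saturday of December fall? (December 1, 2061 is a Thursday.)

December 10, 2061

December 2061 begins on a Thursday, so the first Saturday is December 3 (2 days later).
The 2nd Saturday is 1 weeks later: 3 + 7 = 10.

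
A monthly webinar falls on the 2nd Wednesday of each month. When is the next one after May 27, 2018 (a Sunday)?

May 2018 starts on a Tuesday; its first Wednesday is the 2nd, so the 2nd Wednesday is the 9th — May 9, 2018.
That is not after May 27, 2018, so look at Jun 2018.
Jun 2018 starts on a Friday; its first Wednesday is the 6th, so the 2nd Wednesday is the 13th — Jun 13, 2018.

Jun 13, 2018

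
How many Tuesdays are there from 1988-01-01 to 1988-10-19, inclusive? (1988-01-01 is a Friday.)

1988-01-01 is a Friday; the first Tuesday on or after it is 1988-01-05 (4 days later).
From 1988-01-05 to 1988-10-19: 26 + 29 + 31 + 30 + 31 + 30 + 31 + 31 + 30 + 19 = 288 days (rest of January, February, March, April, May, June, July, August, September, October).
288 ÷ 7 = 41 full weeks with remainder 1, so 41 more Tuesdays after the first → 42.

42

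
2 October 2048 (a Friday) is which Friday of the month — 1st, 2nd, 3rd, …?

Day 2 falls in week ⌈2/7⌉ of the month.
Days 1–7 hold the 1st Friday, 8–14 the 2nd, 15–21 the 3rd, 22–28 the 4th, 29–31 the 5th.
2 is in the range for the 1st.

1st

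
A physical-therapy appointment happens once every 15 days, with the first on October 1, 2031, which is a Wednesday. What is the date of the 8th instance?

January 14, 2032

The 8th occurrence is 7 intervals after the first: 7 × 15 = 105 days after October 1, 2031.
October has 31 days — 30 days to the end of October leaves 75.
November has 30 days (45 left).
December has 31 days (14 left).
14 days into January → January 14, 2032.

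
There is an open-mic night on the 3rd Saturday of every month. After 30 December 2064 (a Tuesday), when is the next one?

17 January 2065

December 2064 starts on a Monday; its first Saturday is the 6th, so the 3rd Saturday is the 20th — 20 December 2064.
That is not after 30 December 2064, so look at January 2065.
January 2065 starts on a Thursday; its first Saturday is the 3rd, so the 3rd Saturday is the 17th — 17 January 2065.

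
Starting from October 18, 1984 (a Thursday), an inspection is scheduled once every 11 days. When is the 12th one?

February 16, 1985

The 12th occurrence is 11 intervals after the first: 11 × 11 = 121 days after October 18, 1984.
October has 31 days — 13 days to the end of October leaves 108.
November has 30 days (78 left).
December has 31 days (47 left).
January has 31 days (16 left).
16 days into February → February 16, 1985.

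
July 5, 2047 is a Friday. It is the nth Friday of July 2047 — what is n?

1st

Day 5 falls in week ⌈5/7⌉ of the month.
Days 1–7 hold the 1st Friday, 8–14 the 2nd, 15–21 the 3rd, 22–28 the 4th, 29–31 the 5th.
5 is in the range for the 1st.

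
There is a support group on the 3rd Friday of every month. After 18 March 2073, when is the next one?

March 2073 starts on a Wednesday; its first Friday is the 3rd, so the 3rd Friday is the 17th — 17 March 2073.
That is not after 18 March 2073, so look at April 2073.
April 2073 starts on a Saturday; its first Friday is the 7th, so the 3rd Friday is the 21st — 21 April 2073.

21 April 2073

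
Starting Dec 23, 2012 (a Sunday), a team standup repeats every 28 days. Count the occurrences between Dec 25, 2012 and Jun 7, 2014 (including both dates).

Occurrences land 28·i days after Dec 23, 2012 for i = 0, 1, 2, …
Dec 25, 2012 is 2 days after the start; 2 ÷ 28 = 0 remainder 2; since the remainder is 2, round up to i = 1. First occurrence in the window: #2 on Jan 20, 2013 (1×28 = 28 days in).
Jun 7, 2014 is 531 days after the start; 531 ÷ 28 = 18 remainder 27. Last occurrence in the window: #19 on May 11, 2014.
Occurrences #2 through #19: 18 in total.

18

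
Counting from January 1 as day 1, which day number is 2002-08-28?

Days in months before August: 31 + 28 + 31 + 30 + 31 + 30 + 31 = 212.
Plus 28 days into August → day 240.

240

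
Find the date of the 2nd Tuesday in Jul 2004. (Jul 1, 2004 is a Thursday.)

Jul 2004 begins on a Thursday, so the first Tuesday is Jul 6 (5 days later).
The 2nd Tuesday is 1 weeks later: 6 + 7 = 13.

Jul 13, 2004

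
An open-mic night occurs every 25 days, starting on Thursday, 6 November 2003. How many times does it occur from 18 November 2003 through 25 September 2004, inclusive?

Occurrences land 25·i days after 6 November 2003 for i = 0, 1, 2, …
18 November 2003 is 12 days after the start; 12 ÷ 25 = 0 remainder 12; since the remainder is 12, round up to i = 1. First occurrence in the window: #2 on 1 December 2003 (1×25 = 25 days in).
25 September 2004 is 324 days after the start; 324 ÷ 25 = 12 remainder 24. Last occurrence in the window: #13 on 1 September 2004.
Occurrences #2 through #13: 12 in total.

12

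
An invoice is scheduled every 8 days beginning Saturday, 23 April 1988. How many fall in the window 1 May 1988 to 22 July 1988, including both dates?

11

Occurrences land 8·i days after 23 April 1988 for i = 0, 1, 2, …
1 May 1988 is 8 days after the start; 8 ÷ 8 = 1 remainder 0. First occurrence in the window: #2 on 1 May 1988 (1×8 = 8 days in).
22 July 1988 is 90 days after the start; 90 ÷ 8 = 11 remainder 2. Last occurrence in the window: #12 on 20 July 1988.
Occurrences #2 through #12: 11 in total.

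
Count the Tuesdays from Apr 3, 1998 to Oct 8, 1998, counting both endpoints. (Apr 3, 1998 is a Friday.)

Apr 3, 1998 is a Friday; the first Tuesday on or after it is Apr 7, 1998 (4 days later).
From Apr 7, 1998 to Oct 8, 1998: 23 + 31 + 30 + 31 + 31 + 30 + 8 = 184 days (rest of Apr, May, Jun, Jul, Aug, Sep, Oct).
184 ÷ 7 = 26 full weeks with remainder 2, so 26 more Tuesdays after the first → 27.

27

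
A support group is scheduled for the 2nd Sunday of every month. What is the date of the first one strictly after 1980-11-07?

1980-11-09

November 1980 starts on a Saturday; its first Sunday is the 2nd, so the 2nd Sunday is the 9th — 1980-11-09.
1980-11-09 is after 1980-11-07, so that is the next one.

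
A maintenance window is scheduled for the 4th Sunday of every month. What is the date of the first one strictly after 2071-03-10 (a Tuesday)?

March 2071 starts on a Sunday; its first Sunday is the 1st, so the 4th Sunday is the 22nd — 2071-03-22.
2071-03-22 is after 2071-03-10, so that is the next one.

2071-03-22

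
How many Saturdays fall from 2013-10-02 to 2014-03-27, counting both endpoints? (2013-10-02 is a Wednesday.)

2013-10-02 is a Wednesday; the first Saturday on or after it is 2013-10-05 (3 days later).
From 2013-10-05 to 2014-03-27: 26 + 30 + 31 + 31 + 28 + 27 = 173 days (rest of October, November, December, January, February, March).
173 ÷ 7 = 24 full weeks with remainder 5, so 24 more Saturdays after the first → 25.

25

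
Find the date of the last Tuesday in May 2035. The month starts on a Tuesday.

May 2035 begins on a Tuesday, so the first Tuesday is May 1.
May 2035 has 31 days. Adding weeks: 1, 8, 15, 22, 29 — the last one ≤ 31 is the 29th.

May 29, 2035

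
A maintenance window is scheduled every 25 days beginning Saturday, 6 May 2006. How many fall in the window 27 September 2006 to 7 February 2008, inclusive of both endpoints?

Occurrences land 25·i days after 6 May 2006 for i = 0, 1, 2, …
27 September 2006 is 144 days after the start; 144 ÷ 25 = 5 remainder 19; since the remainder is 19, round up to i = 6. First occurrence in the window: #7 on 3 October 2006 (6×25 = 150 days in).
7 February 2008 is 642 days after the start; 642 ÷ 25 = 25 remainder 17. Last occurrence in the window: #26 on 21 January 2008.
Occurrences #7 through #26: 20 in total.

20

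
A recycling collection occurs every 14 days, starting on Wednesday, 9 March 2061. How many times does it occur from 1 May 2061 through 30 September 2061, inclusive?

Occurrences land 14·i days after 9 March 2061 for i = 0, 1, 2, …
1 May 2061 is 53 days after the start; 53 ÷ 14 = 3 remainder 11; since the remainder is 11, round up to i = 4. First occurrence in the window: #5 on 4 May 2061 (4×14 = 56 days in).
30 September 2061 is 205 days after the start; 205 ÷ 14 = 14 remainder 9. Last occurrence in the window: #15 on 21 September 2061.
Occurrences #5 through #15: 11 in total.

11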